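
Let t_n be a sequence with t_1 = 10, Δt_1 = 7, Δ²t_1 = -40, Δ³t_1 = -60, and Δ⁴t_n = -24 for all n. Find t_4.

-149

Build the table forward from the leading diagonal:
Fourth differences: -24, -24, -24, -24
Third differences: -60, -84, -108, -132
Second differences: -40, -100, -184, -292
First differences: 7, -33, -133, -317
t: 10, 17, -16, -149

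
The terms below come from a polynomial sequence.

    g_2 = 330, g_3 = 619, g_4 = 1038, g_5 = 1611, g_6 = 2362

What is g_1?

147

First differences: 289, 419, 573, 751
Second differences: 130, 154, 178
Third differences: 24, 24
The third differences are constant at 24.
Work back: 130 − 24 = 106;  289 − 106 = 183;  330 − 183 = 147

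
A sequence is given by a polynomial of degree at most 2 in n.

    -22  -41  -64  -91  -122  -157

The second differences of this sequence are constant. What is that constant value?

D1: -19, -23, -27, -31, -35
D2: -4, -4, -4, -4

-4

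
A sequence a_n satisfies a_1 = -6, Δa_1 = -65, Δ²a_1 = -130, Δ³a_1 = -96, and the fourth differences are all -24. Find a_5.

-1454

Build the table forward from the leading diagonal:
Δ⁴: -24  -24  -24  -24  -24
Δ³: -96  -120  -144  -168  -192
Δ²: -130  -226  -346  -490  -658
Δ: -65  -195  -421  -767  -1257
a: -6  -71  -266  -687  -1454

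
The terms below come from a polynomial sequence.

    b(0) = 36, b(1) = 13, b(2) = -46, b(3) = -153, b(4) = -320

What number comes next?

-559

First differences: -23  -59  -107  -167
Second differences: -36  -48  -60
Third differences: -12  -12
Third differences constant at -12.
-60 − 12 = -72;  -167 − 72 = -239;  -320 − 239 = -559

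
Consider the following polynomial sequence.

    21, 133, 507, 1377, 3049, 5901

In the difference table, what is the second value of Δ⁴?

72

D1: 112, 374, 870, 1672, 2852
D2: 262, 496, 802, 1180
D3: 234, 306, 378
D4: 72, 72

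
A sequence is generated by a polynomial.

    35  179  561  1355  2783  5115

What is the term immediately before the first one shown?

First differences: 144  382  794  1428  2332
Second differences: 238  412  634  904
Third differences: 174  222  270
Fourth differences: 48  48
The fourth differences are constant at 48.
Work back: 174 − 48 = 126;  238 − 126 = 112;  144 − 112 = 32;  35 − 32 = 3

3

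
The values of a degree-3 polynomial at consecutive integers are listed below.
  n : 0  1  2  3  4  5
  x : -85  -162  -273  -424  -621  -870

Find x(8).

-1989

First differences: -77, -111, -151, -197, -249
Second differences: -34, -40, -46, -52
Third differences: -6, -6, -6
Third differences constant at -6.
-52 − 6 = -58;  -249 − 58 = -307;  -870 − 307 = -1177
-58 − 6 = -64;  -307 − 64 = -371;  -1177 − 371 = -1548
-64 − 6 = -70;  -371 − 70 = -441;  -1548 − 441 = -1989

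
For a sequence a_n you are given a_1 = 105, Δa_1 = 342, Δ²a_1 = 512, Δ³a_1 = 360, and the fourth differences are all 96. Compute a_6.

11015

Build the table forward from the leading diagonal:
Fourth differences: 96, 96, 96, 96, 96, 96
Third differences: 360, 456, 552, 648, 744, 840
Second differences: 512, 872, 1328, 1880, 2528, 3272
First differences: 342, 854, 1726, 3054, 4934, 7462
a: 105, 447, 1301, 3027, 6081, 11015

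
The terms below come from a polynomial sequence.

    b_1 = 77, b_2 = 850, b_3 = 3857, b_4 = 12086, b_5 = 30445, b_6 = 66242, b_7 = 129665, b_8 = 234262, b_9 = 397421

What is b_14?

3029506

D1: 773 , 3007 , 8229 , 18359 , 35797 , 63423 , 104597 , 163159
D2: 2234 , 5222 , 10130 , 17438 , 27626 , 41174 , 58562
D3: 2988 , 4908 , 7308 , 10188 , 13548 , 17388
D4: 1920 , 2400 , 2880 , 3360 , 3840
D5: 480 , 480 , 480 , 480
Fifth differences constant at 480.
3840 + 480 = 4320;  17388 + 4320 = 21708;  58562 + 21708 = 80270;  163159 + 80270 = 243429;  397421 + 243429 = 640850
4320 + 480 = 4800;  21708 + 4800 = 26508;  80270 + 26508 = 106778;  243429 + 106778 = 350207;  640850 + 350207 = 991057
4800 + 480 = 5280;  26508 + 5280 = 31788;  106778 + 31788 = 138566;  350207 + 138566 = 488773;  991057 + 488773 = 1479830
5280 + 480 = 5760;  31788 + 5760 = 37548;  138566 + 37548 = 176114;  488773 + 176114 = 664887;  1479830 + 664887 = 2144717
5760 + 480 = 6240;  37548 + 6240 = 43788;  176114 + 43788 = 219902;  664887 + 219902 = 884789;  2144717 + 884789 = 3029506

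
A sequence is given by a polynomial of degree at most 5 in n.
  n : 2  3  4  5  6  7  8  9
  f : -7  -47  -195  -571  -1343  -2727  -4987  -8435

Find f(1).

-3

First differences: -40  -148  -376  -772  -1384  -2260  -3448
Second differences: -108  -228  -396  -612  -876  -1188
Third differences: -120  -168  -216  -264  -312
Fourth differences: -48  -48  -48  -48
The fourth differences are constant at -48.
Work back: -120 + 48 = -72;  -108 + 72 = -36;  -40 + 36 = -4;  -7 + 4 = -3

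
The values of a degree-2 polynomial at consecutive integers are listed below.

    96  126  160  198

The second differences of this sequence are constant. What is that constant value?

Δ: 30, 34, 38
Δ²: 4, 4

4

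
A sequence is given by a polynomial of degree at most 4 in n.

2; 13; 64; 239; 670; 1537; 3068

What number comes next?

5539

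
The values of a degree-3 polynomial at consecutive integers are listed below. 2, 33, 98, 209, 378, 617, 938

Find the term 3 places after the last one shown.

2513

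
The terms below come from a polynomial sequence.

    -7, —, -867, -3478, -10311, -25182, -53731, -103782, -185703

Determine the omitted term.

Using the last 7 terms:
D1: -2611, -6833, -14871, -28549, -50051, -81921
D2: -4222, -8038, -13678, -21502, -31870
D3: -3816, -5640, -7824, -10368
D4: -1824, -2184, -2544
D5: -360, -360
Constant fifth difference = -360.
Extend backward: -1824 + 360 = -1464;  -3816 + 1464 = -2352;  -4222 + 2352 = -1870;  -2611 + 1870 = -741;  -867 + 741 = -126

-126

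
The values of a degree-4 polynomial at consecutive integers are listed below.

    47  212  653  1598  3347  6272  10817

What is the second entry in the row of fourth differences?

72

First differences: 165, 441, 945, 1749, 2925, 4545
Second differences: 276, 504, 804, 1176, 1620
Third differences: 228, 300, 372, 444
Fourth differences: 72, 72, 72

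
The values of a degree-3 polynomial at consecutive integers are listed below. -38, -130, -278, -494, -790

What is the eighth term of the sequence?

-92  -148  -216  -296
-56  -68  -80
-12  -12
The third differences are constant (-12).
-80 − 12 = -92;  -296 − 92 = -388;  -790 − 388 = -1178
-92 − 12 = -104;  -388 − 104 = -492;  -1178 − 492 = -1670
-104 − 12 = -116;  -492 − 116 = -608;  -1670 − 608 = -2278

-2278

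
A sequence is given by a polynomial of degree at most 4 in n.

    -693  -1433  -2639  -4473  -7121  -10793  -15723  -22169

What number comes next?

First differences: -740  -1206  -1834  -2648  -3672  -4930  -6446
Second differences: -466  -628  -814  -1024  -1258  -1516
Third differences: -162  -186  -210  -234  -258
Fourth differences: -24  -24  -24  -24
Constant fourth difference = -24, so extend:
-258 − 24 = -282;  -1516 − 282 = -1798;  -6446 − 1798 = -8244;  -22169 − 8244 = -30413

-30413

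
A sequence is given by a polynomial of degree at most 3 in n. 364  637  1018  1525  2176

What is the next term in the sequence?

2989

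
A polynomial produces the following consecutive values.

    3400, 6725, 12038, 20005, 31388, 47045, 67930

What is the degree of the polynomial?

4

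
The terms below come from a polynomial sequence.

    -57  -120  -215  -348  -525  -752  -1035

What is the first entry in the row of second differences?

First differences: -63, -95, -133, -177, -227, -283
Second differences: -32, -38, -44, -50, -56
Third differences: -6, -6, -6, -6

-32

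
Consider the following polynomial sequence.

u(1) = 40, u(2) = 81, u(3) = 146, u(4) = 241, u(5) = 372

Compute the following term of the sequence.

545

D1: 41, 65, 95, 131
D2: 24, 30, 36
D3: 6, 6
The third differences are constant (6).
36 + 6 = 42;  131 + 42 = 173;  372 + 173 = 545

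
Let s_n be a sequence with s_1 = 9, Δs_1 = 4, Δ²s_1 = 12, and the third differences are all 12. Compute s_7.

Build the table forward from the leading diagonal:
Third differences: 12  12  12  12  12  12  12
Second differences: 12  24  36  48  60  72  84
First differences: 4  16  40  76  124  184  256
s: 9  13  29  69  145  269  453

453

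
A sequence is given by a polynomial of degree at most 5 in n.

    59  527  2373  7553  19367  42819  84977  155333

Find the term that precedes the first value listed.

-3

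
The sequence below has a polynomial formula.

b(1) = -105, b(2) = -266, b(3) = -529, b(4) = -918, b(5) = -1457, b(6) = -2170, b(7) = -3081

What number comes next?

-4214

First differences: -161  -263  -389  -539  -713  -911
Second differences: -102  -126  -150  -174  -198
Third differences: -24  -24  -24  -24
The third differences are constant (-24).
-198 − 24 = -222;  -911 − 222 = -1133;  -3081 − 1133 = -4214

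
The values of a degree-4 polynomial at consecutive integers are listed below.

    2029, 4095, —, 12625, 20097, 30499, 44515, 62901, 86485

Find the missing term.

Using the last 6 terms:
7472  10402  14016  18386  23584
2930  3614  4370  5198
684  756  828
72  72
Constant fourth difference = 72.
Extend backward: 684 − 72 = 612;  2930 − 612 = 2318;  7472 − 2318 = 5154;  12625 − 5154 = 7471

7471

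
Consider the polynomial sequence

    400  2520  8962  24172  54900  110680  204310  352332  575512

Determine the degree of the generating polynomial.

5

Δ: 2120, 6442, 15210, 30728, 55780, 93630, 148022, 223180
Δ²: 4322, 8768, 15518, 25052, 37850, 54392, 75158
Δ³: 4446, 6750, 9534, 12798, 16542, 20766
Δ⁴: 2304, 2784, 3264, 3744, 4224
Δ⁵: 480, 480, 480, 480
The fifth differences are constant, so the polynomial has degree 5.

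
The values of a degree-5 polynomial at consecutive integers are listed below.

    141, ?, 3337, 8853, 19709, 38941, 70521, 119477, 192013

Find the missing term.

941

Using the last 7 terms:
First differences: 5516  10856  19232  31580  48956  72536
Second differences: 5340  8376  12348  17376  23580
Third differences: 3036  3972  5028  6204
Fourth differences: 936  1056  1176
Fifth differences: 120  120
Constant fifth difference = 120.
Extend backward: 936 − 120 = 816;  3036 − 816 = 2220;  5340 − 2220 = 3120;  5516 − 3120 = 2396;  3337 − 2396 = 941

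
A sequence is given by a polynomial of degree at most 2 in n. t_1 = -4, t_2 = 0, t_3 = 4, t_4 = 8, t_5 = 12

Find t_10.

4  4  4  4
First differences constant at 4.
12 + 4 = 16
16 + 4 = 20
20 + 4 = 24
24 + 4 = 28
28 + 4 = 32

32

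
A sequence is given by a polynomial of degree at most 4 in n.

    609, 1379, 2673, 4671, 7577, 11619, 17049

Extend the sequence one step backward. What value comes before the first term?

207

D1: 770, 1294, 1998, 2906, 4042, 5430
D2: 524, 704, 908, 1136, 1388
D3: 180, 204, 228, 252
D4: 24, 24, 24
The fourth differences are constant at 24.
Work back: 180 − 24 = 156;  524 − 156 = 368;  770 − 368 = 402;  609 − 402 = 207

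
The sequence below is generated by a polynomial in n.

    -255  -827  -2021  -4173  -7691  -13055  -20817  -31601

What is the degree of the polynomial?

4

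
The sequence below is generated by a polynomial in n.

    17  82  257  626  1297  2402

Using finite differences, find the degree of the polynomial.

First differences: 65, 175, 369, 671, 1105
Second differences: 110, 194, 302, 434
Third differences: 84, 108, 132
Fourth differences: 24, 24
The fourth differences are constant, so the polynomial has degree 4.

4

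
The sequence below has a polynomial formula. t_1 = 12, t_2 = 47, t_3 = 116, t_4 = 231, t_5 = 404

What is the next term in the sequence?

647

Δ: 35 , 69 , 115 , 173
Δ²: 34 , 46 , 58
Δ³: 12 , 12
The third differences are constant (12).
58 + 12 = 70;  173 + 70 = 243;  404 + 243 = 647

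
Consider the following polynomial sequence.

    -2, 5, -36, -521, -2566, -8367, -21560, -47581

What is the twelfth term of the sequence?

-471825

D1: 7 , -41 , -485 , -2045 , -5801 , -13193 , -26021
D2: -48 , -444 , -1560 , -3756 , -7392 , -12828
D3: -396 , -1116 , -2196 , -3636 , -5436
D4: -720 , -1080 , -1440 , -1800
D5: -360 , -360 , -360
Constant fifth difference = -360, so extend:
-1800 − 360 = -2160;  -5436 − 2160 = -7596;  -12828 − 7596 = -20424;  -26021 − 20424 = -46445;  -47581 − 46445 = -94026
-2160 − 360 = -2520;  -7596 − 2520 = -10116;  -20424 − 10116 = -30540;  -46445 − 30540 = -76985;  -94026 − 76985 = -171011
-2520 − 360 = -2880;  -10116 − 2880 = -12996;  -30540 − 12996 = -43536;  -76985 − 43536 = -120521;  -171011 − 120521 = -291532
-2880 − 360 = -3240;  -12996 − 3240 = -16236;  -43536 − 16236 = -59772;  -120521 − 59772 = -180293;  -291532 − 180293 = -471825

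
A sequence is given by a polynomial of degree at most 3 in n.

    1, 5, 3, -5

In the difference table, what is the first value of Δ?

D1: 4, -2, -8
D2: -6, -6

4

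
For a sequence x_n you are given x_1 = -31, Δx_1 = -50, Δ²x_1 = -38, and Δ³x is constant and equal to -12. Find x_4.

-307

Build the table forward from the leading diagonal:
Third differences: -12, -12, -12, -12
Second differences: -38, -50, -62, -74
First differences: -50, -88, -138, -200
x: -31, -81, -169, -307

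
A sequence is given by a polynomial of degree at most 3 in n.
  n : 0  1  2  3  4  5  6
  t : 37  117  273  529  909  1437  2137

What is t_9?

5509

First differences: 80 , 156 , 256 , 380 , 528 , 700
Second differences: 76 , 100 , 124 , 148 , 172
Third differences: 24 , 24 , 24 , 24
Third differences constant at 24.
172 + 24 = 196;  700 + 196 = 896;  2137 + 896 = 3033
196 + 24 = 220;  896 + 220 = 1116;  3033 + 1116 = 4149
220 + 24 = 244;  1116 + 244 = 1360;  4149 + 1360 = 5509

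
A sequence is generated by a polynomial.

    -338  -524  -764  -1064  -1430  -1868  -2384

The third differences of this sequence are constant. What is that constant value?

First differences: -186, -240, -300, -366, -438, -516
Second differences: -54, -60, -66, -72, -78
Third differences: -6, -6, -6, -6

-6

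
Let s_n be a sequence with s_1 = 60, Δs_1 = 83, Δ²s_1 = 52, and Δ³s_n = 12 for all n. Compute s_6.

1115

Build the table forward from the leading diagonal:
Third differences: 12, 12, 12, 12, 12, 12
Second differences: 52, 64, 76, 88, 100, 112
First differences: 83, 135, 199, 275, 363, 463
s: 60, 143, 278, 477, 752, 1115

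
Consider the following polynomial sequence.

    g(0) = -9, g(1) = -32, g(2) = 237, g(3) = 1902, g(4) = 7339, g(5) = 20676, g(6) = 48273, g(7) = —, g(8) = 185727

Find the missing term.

Using the first 7 terms:
Δ: -23, 269, 1665, 5437, 13337, 27597
Δ²: 292, 1396, 3772, 7900, 14260
Δ³: 1104, 2376, 4128, 6360
Δ⁴: 1272, 1752, 2232
Δ⁵: 480, 480
Constant fifth difference = 480.
Extend forward: 2232 + 480 = 2712;  6360 + 2712 = 9072;  14260 + 9072 = 23332;  27597 + 23332 = 50929;  48273 + 50929 = 99202

99202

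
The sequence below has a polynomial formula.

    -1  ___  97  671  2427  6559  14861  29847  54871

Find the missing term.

Using the last 7 terms:
574  1756  4132  8302  14986  25024
1182  2376  4170  6684  10038
1194  1794  2514  3354
600  720  840
120  120
Constant fifth difference = 120.
Extend backward: 600 − 120 = 480;  1194 − 480 = 714;  1182 − 714 = 468;  574 − 468 = 106;  97 − 106 = -9

-9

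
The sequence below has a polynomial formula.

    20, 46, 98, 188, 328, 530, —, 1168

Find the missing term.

806

Using the first 6 terms:
D1: 26, 52, 90, 140, 202
D2: 26, 38, 50, 62
D3: 12, 12, 12
Constant third difference = 12.
Extend forward: 62 + 12 = 74;  202 + 74 = 276;  530 + 276 = 806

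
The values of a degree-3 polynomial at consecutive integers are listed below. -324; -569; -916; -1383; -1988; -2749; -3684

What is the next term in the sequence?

-4811

Δ: -245  -347  -467  -605  -761  -935
Δ²: -102  -120  -138  -156  -174
Δ³: -18  -18  -18  -18
The third differences are constant (-18).
-174 − 18 = -192;  -935 − 192 = -1127;  -3684 − 1127 = -4811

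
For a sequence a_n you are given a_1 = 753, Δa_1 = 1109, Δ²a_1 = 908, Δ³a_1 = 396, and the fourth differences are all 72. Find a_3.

Build the table forward from the leading diagonal:
Fourth differences: 72, 72, 72
Third differences: 396, 468, 540
Second differences: 908, 1304, 1772
First differences: 1109, 2017, 3321
a: 753, 1862, 3879

3879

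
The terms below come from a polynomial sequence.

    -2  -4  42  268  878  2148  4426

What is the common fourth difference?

D1: -2, 46, 226, 610, 1270, 2278
D2: 48, 180, 384, 660, 1008
D3: 132, 204, 276, 348
D4: 72, 72, 72

72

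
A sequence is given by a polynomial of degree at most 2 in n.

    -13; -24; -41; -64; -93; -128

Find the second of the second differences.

D1: -11, -17, -23, -29, -35
D2: -6, -6, -6, -6

-6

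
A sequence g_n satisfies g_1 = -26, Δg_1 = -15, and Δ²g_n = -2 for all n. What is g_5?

-98

Build the table forward from the leading diagonal:
Second differences: -2  -2  -2  -2  -2
First differences: -15  -17  -19  -21  -23
g: -26  -41  -58  -77  -98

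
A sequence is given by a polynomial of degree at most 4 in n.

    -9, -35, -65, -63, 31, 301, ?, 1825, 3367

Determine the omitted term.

855

Using the first 6 terms:
Δ: -26, -30, 2, 94, 270
Δ²: -4, 32, 92, 176
Δ³: 36, 60, 84
Δ⁴: 24, 24
Constant fourth difference = 24.
Extend forward: 84 + 24 = 108;  176 + 108 = 284;  270 + 284 = 554;  301 + 554 = 855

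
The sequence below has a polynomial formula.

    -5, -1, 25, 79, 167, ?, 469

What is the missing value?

295

Using the first 5 terms:
D1: 4  26  54  88
D2: 22  28  34
D3: 6  6
Constant third difference = 6.
Extend forward: 34 + 6 = 40;  88 + 40 = 128;  167 + 128 = 295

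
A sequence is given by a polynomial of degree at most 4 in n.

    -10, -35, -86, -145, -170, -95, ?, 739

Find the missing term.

170

Using the first 6 terms:
First differences: -25  -51  -59  -25  75
Second differences: -26  -8  34  100
Third differences: 18  42  66
Fourth differences: 24  24
Constant fourth difference = 24.
Extend forward: 66 + 24 = 90;  100 + 90 = 190;  75 + 190 = 265;  -95 + 265 = 170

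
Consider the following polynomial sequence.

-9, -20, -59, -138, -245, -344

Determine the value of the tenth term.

900

D1: -11  -39  -79  -107  -99
D2: -28  -40  -28  8
D3: -12  12  36
D4: 24  24
The fourth differences are constant (24).
36 + 24 = 60;  8 + 60 = 68;  -99 + 68 = -31;  -344 − 31 = -375
60 + 24 = 84;  68 + 84 = 152;  -31 + 152 = 121;  -375 + 121 = -254
84 + 24 = 108;  152 + 108 = 260;  121 + 260 = 381;  -254 + 381 = 127
108 + 24 = 132;  260 + 132 = 392;  381 + 392 = 773;  127 + 773 = 900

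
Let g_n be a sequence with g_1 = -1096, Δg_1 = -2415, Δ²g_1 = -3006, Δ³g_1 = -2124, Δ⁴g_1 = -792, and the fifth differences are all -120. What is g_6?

-68551

Build the table forward from the leading diagonal:
Δ⁵: -120, -120, -120, -120, -120, -120
Δ⁴: -792, -912, -1032, -1152, -1272, -1392
Δ³: -2124, -2916, -3828, -4860, -6012, -7284
Δ²: -3006, -5130, -8046, -11874, -16734, -22746
Δ: -2415, -5421, -10551, -18597, -30471, -47205
g: -1096, -3511, -8932, -19483, -38080, -68551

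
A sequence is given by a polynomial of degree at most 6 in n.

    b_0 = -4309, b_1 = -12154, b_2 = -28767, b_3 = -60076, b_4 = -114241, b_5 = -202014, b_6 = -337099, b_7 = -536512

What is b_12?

Δ: -7845  -16613  -31309  -54165  -87773  -135085  -199413
Δ²: -8768  -14696  -22856  -33608  -47312  -64328
Δ³: -5928  -8160  -10752  -13704  -17016
Δ⁴: -2232  -2592  -2952  -3312
Δ⁵: -360  -360  -360
The fifth differences are constant (-360).
-3312 − 360 = -3672;  -17016 − 3672 = -20688;  -64328 − 20688 = -85016;  -199413 − 85016 = -284429;  -536512 − 284429 = -820941
-3672 − 360 = -4032;  -20688 − 4032 = -24720;  -85016 − 24720 = -109736;  -284429 − 109736 = -394165;  -820941 − 394165 = -1215106
-4032 − 360 = -4392;  -24720 − 4392 = -29112;  -109736 − 29112 = -138848;  -394165 − 138848 = -533013;  -1215106 − 533013 = -1748119
-4392 − 360 = -4752;  -29112 − 4752 = -33864;  -138848 − 33864 = -172712;  -533013 − 172712 = -705725;  -1748119 − 705725 = -2453844
-4752 − 360 = -5112;  -33864 − 5112 = -38976;  -172712 − 38976 = -211688;  -705725 − 211688 = -917413;  -2453844 − 917413 = -3371257

-3371257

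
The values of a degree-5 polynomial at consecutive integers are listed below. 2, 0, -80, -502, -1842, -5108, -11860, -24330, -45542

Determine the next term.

D1: -2  -80  -422  -1340  -3266  -6752  -12470  -21212
D2: -78  -342  -918  -1926  -3486  -5718  -8742
D3: -264  -576  -1008  -1560  -2232  -3024
D4: -312  -432  -552  -672  -792
D5: -120  -120  -120  -120
Fifth differences constant at -120.
-792 − 120 = -912;  -3024 − 912 = -3936;  -8742 − 3936 = -12678;  -21212 − 12678 = -33890;  -45542 − 33890 = -79432

-79432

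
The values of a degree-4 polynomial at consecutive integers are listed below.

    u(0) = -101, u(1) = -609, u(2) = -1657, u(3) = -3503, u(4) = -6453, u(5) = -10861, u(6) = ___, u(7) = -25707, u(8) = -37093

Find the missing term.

Using the first 6 terms:
-508, -1048, -1846, -2950, -4408
-540, -798, -1104, -1458
-258, -306, -354
-48, -48
Constant fourth difference = -48.
Extend forward: -354 − 48 = -402;  -1458 − 402 = -1860;  -4408 − 1860 = -6268;  -10861 − 6268 = -17129

-17129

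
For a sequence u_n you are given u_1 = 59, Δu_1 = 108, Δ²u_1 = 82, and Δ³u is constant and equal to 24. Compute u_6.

1659

Build the table forward from the leading diagonal:
Third differences: 24, 24, 24, 24, 24, 24
Second differences: 82, 106, 130, 154, 178, 202
First differences: 108, 190, 296, 426, 580, 758
u: 59, 167, 357, 653, 1079, 1659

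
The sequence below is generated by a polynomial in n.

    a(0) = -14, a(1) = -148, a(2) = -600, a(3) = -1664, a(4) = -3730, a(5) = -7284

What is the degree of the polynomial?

4

Δ: -134, -452, -1064, -2066, -3554
Δ²: -318, -612, -1002, -1488
Δ³: -294, -390, -486
Δ⁴: -96, -96
The fourth differences are constant, so the polynomial has degree 4.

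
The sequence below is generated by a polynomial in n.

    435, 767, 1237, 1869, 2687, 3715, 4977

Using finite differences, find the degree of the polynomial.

332, 470, 632, 818, 1028, 1262
138, 162, 186, 210, 234
24, 24, 24, 24
The third differences are constant, so the polynomial has degree 3.

3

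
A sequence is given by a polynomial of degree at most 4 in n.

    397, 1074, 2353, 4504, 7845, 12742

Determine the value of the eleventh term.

D1: 677, 1279, 2151, 3341, 4897
D2: 602, 872, 1190, 1556
D3: 270, 318, 366
D4: 48, 48
Constant fourth difference = 48, so extend:
366 + 48 = 414;  1556 + 414 = 1970;  4897 + 1970 = 6867;  12742 + 6867 = 19609
414 + 48 = 462;  1970 + 462 = 2432;  6867 + 2432 = 9299;  19609 + 9299 = 28908
462 + 48 = 510;  2432 + 510 = 2942;  9299 + 2942 = 12241;  28908 + 12241 = 41149
510 + 48 = 558;  2942 + 558 = 3500;  12241 + 3500 = 15741;  41149 + 15741 = 56890
558 + 48 = 606;  3500 + 606 = 4106;  15741 + 4106 = 19847;  56890 + 19847 = 76737

76737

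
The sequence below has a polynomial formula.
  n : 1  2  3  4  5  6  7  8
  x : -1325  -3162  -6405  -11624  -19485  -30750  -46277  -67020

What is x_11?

-171525

D1: -1837, -3243, -5219, -7861, -11265, -15527, -20743
D2: -1406, -1976, -2642, -3404, -4262, -5216
D3: -570, -666, -762, -858, -954
D4: -96, -96, -96, -96
Fourth differences constant at -96.
-954 − 96 = -1050;  -5216 − 1050 = -6266;  -20743 − 6266 = -27009;  -67020 − 27009 = -94029
-1050 − 96 = -1146;  -6266 − 1146 = -7412;  -27009 − 7412 = -34421;  -94029 − 34421 = -128450
-1146 − 96 = -1242;  -7412 − 1242 = -8654;  -34421 − 8654 = -43075;  -128450 − 43075 = -171525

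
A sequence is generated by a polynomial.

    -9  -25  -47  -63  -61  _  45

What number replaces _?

-29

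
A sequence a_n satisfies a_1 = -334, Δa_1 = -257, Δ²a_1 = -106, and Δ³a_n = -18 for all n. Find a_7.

Build the table forward from the leading diagonal:
Third differences: -18  -18  -18  -18  -18  -18  -18
Second differences: -106  -124  -142  -160  -178  -196  -214
First differences: -257  -363  -487  -629  -789  -967  -1163
a: -334  -591  -954  -1441  -2070  -2859  -3826

-3826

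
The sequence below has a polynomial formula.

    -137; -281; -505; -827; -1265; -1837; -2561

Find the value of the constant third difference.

D1: -144, -224, -322, -438, -572, -724
D2: -80, -98, -116, -134, -152
D3: -18, -18, -18, -18

-18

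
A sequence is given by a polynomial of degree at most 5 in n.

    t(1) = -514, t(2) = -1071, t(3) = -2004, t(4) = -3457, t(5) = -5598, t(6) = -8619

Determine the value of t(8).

-18189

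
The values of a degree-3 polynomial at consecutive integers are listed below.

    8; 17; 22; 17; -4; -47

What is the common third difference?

-6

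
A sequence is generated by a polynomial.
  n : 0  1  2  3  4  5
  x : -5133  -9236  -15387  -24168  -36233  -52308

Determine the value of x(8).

-132933

Δ: -4103  -6151  -8781  -12065  -16075
Δ²: -2048  -2630  -3284  -4010
Δ³: -582  -654  -726
Δ⁴: -72  -72
The fourth differences are constant (-72).
-726 − 72 = -798;  -4010 − 798 = -4808;  -16075 − 4808 = -20883;  -52308 − 20883 = -73191
-798 − 72 = -870;  -4808 − 870 = -5678;  -20883 − 5678 = -26561;  -73191 − 26561 = -99752
-870 − 72 = -942;  -5678 − 942 = -6620;  -26561 − 6620 = -33181;  -99752 − 33181 = -132933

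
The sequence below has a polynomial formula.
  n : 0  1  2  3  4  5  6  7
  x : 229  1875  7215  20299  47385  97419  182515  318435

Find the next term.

First differences: 1646, 5340, 13084, 27086, 50034, 85096, 135920
Second differences: 3694, 7744, 14002, 22948, 35062, 50824
Third differences: 4050, 6258, 8946, 12114, 15762
Fourth differences: 2208, 2688, 3168, 3648
Fifth differences: 480, 480, 480
The fifth differences are constant (480).
3648 + 480 = 4128;  15762 + 4128 = 19890;  50824 + 19890 = 70714;  135920 + 70714 = 206634;  318435 + 206634 = 525069

525069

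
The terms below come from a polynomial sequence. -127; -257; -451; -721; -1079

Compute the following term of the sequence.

-1537

-130  -194  -270  -358
-64  -76  -88
-12  -12
The third differences are constant (-12).
-88 − 12 = -100;  -358 − 100 = -458;  -1079 − 458 = -1537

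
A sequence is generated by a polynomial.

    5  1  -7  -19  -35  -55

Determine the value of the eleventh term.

-215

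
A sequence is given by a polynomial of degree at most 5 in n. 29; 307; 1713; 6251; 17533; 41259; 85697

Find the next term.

162163

First differences: 278, 1406, 4538, 11282, 23726, 44438
Second differences: 1128, 3132, 6744, 12444, 20712
Third differences: 2004, 3612, 5700, 8268
Fourth differences: 1608, 2088, 2568
Fifth differences: 480, 480
Fifth differences constant at 480.
2568 + 480 = 3048;  8268 + 3048 = 11316;  20712 + 11316 = 32028;  44438 + 32028 = 76466;  85697 + 76466 = 162163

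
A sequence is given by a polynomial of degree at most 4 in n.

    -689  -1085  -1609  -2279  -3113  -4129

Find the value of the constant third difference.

First differences: -396, -524, -670, -834, -1016
Second differences: -128, -146, -164, -182
Third differences: -18, -18, -18

-18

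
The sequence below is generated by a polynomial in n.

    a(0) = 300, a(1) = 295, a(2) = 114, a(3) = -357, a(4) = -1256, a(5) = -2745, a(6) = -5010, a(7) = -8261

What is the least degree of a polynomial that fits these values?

4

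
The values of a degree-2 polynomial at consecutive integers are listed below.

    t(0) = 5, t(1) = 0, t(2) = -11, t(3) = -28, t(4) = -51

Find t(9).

-256

-5  -11  -17  -23
-6  -6  -6
Constant second difference = -6, so extend:
-23 − 6 = -29;  -51 − 29 = -80
-29 − 6 = -35;  -80 − 35 = -115
-35 − 6 = -41;  -115 − 41 = -156
-41 − 6 = -47;  -156 − 47 = -203
-47 − 6 = -53;  -203 − 53 = -256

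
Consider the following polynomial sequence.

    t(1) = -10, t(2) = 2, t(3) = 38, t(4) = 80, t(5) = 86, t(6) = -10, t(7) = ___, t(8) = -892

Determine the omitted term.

-298

Using the first 6 terms:
First differences: 12, 36, 42, 6, -96
Second differences: 24, 6, -36, -102
Third differences: -18, -42, -66
Fourth differences: -24, -24
Constant fourth difference = -24.
Extend forward: -66 − 24 = -90;  -102 − 90 = -192;  -96 − 192 = -288;  -10 − 288 = -298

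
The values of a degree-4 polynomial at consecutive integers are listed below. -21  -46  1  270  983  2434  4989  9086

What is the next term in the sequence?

15235

-25, 47, 269, 713, 1451, 2555, 4097
72, 222, 444, 738, 1104, 1542
150, 222, 294, 366, 438
72, 72, 72, 72
Fourth differences constant at 72.
438 + 72 = 510;  1542 + 510 = 2052;  4097 + 2052 = 6149;  9086 + 6149 = 15235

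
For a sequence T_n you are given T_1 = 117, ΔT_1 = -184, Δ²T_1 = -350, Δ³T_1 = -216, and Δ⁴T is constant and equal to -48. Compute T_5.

-3631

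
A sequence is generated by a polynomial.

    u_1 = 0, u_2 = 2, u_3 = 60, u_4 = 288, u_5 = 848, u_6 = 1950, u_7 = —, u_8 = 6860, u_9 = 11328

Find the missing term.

3852

Using the first 6 terms:
2, 58, 228, 560, 1102
56, 170, 332, 542
114, 162, 210
48, 48
Constant fourth difference = 48.
Extend forward: 210 + 48 = 258;  542 + 258 = 800;  1102 + 800 = 1902;  1950 + 1902 = 3852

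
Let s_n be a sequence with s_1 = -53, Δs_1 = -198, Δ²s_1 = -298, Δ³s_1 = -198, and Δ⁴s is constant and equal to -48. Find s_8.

Build the table forward from the leading diagonal:
Fourth differences: -48, -48, -48, -48, -48, -48, -48, -48
Third differences: -198, -246, -294, -342, -390, -438, -486, -534
Second differences: -298, -496, -742, -1036, -1378, -1768, -2206, -2692
First differences: -198, -496, -992, -1734, -2770, -4148, -5916, -8122
s: -53, -251, -747, -1739, -3473, -6243, -10391, -16307

-16307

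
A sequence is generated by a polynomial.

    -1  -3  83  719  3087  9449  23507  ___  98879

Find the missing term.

Using the first 7 terms:
D1: -2, 86, 636, 2368, 6362, 14058
D2: 88, 550, 1732, 3994, 7696
D3: 462, 1182, 2262, 3702
D4: 720, 1080, 1440
D5: 360, 360
Constant fifth difference = 360.
Extend forward: 1440 + 360 = 1800;  3702 + 1800 = 5502;  7696 + 5502 = 13198;  14058 + 13198 = 27256;  23507 + 27256 = 50763

50763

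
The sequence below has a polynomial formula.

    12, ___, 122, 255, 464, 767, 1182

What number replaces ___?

47

Using the last 5 terms:
D1: 133, 209, 303, 415
D2: 76, 94, 112
D3: 18, 18
Constant third difference = 18.
Extend backward: 76 − 18 = 58;  133 − 58 = 75;  122 − 75 = 47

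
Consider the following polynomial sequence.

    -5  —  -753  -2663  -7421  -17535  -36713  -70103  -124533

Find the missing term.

-143

Using the last 7 terms:
-1910, -4758, -10114, -19178, -33390, -54430
-2848, -5356, -9064, -14212, -21040
-2508, -3708, -5148, -6828
-1200, -1440, -1680
-240, -240
Constant fifth difference = -240.
Extend backward: -1200 + 240 = -960;  -2508 + 960 = -1548;  -2848 + 1548 = -1300;  -1910 + 1300 = -610;  -753 + 610 = -143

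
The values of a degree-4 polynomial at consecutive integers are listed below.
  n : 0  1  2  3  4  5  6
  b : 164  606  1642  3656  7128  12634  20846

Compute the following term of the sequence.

32532

442, 1036, 2014, 3472, 5506, 8212
594, 978, 1458, 2034, 2706
384, 480, 576, 672
96, 96, 96
The fourth differences are constant (96).
672 + 96 = 768;  2706 + 768 = 3474;  8212 + 3474 = 11686;  20846 + 11686 = 32532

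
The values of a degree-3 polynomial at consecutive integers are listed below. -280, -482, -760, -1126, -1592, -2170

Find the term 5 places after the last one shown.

-7160

Δ: -202 , -278 , -366 , -466 , -578
Δ²: -76 , -88 , -100 , -112
Δ³: -12 , -12 , -12
Third differences constant at -12.
-112 − 12 = -124;  -578 − 124 = -702;  -2170 − 702 = -2872
-124 − 12 = -136;  -702 − 136 = -838;  -2872 − 838 = -3710
-136 − 12 = -148;  -838 − 148 = -986;  -3710 − 986 = -4696
-148 − 12 = -160;  -986 − 160 = -1146;  -4696 − 1146 = -5842
-160 − 12 = -172;  -1146 − 172 = -1318;  -5842 − 1318 = -7160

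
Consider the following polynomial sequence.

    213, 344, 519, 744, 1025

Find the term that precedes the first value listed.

120

D1: 131  175  225  281
D2: 44  50  56
D3: 6  6
The third differences are constant at 6.
Work back: 44 − 6 = 38;  131 − 38 = 93;  213 − 93 = 120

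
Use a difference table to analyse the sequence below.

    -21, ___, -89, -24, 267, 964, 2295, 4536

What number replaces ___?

-60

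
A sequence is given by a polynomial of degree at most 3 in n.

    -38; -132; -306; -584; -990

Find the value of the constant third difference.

-24

Δ: -94, -174, -278, -406
Δ²: -80, -104, -128
Δ³: -24, -24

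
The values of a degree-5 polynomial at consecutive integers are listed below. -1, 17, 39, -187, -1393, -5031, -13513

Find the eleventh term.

-191161

D1: 18, 22, -226, -1206, -3638, -8482
D2: 4, -248, -980, -2432, -4844
D3: -252, -732, -1452, -2412
D4: -480, -720, -960
D5: -240, -240
The fifth differences are constant (-240).
-960 − 240 = -1200;  -2412 − 1200 = -3612;  -4844 − 3612 = -8456;  -8482 − 8456 = -16938;  -13513 − 16938 = -30451
-1200 − 240 = -1440;  -3612 − 1440 = -5052;  -8456 − 5052 = -13508;  -16938 − 13508 = -30446;  -30451 − 30446 = -60897
-1440 − 240 = -1680;  -5052 − 1680 = -6732;  -13508 − 6732 = -20240;  -30446 − 20240 = -50686;  -60897 − 50686 = -111583
-1680 − 240 = -1920;  -6732 − 1920 = -8652;  -20240 − 8652 = -28892;  -50686 − 28892 = -79578;  -111583 − 79578 = -191161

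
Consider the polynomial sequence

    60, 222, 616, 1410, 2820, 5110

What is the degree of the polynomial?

4

162, 394, 794, 1410, 2290
232, 400, 616, 880
168, 216, 264
48, 48
The fourth differences are constant, so the polynomial has degree 4.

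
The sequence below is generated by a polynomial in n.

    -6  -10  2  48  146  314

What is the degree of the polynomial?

3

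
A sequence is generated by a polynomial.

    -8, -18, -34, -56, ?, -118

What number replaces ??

-84

Using the first 4 terms:
First differences: -10  -16  -22
Second differences: -6  -6
Constant second difference = -6.
Extend forward: -22 − 6 = -28;  -56 − 28 = -84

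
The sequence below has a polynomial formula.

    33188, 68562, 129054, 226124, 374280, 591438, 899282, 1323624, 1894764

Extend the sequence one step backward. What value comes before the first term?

14160

35374, 60492, 97070, 148156, 217158, 307844, 424342, 571140
25118, 36578, 51086, 69002, 90686, 116498, 146798
11460, 14508, 17916, 21684, 25812, 30300
3048, 3408, 3768, 4128, 4488
360, 360, 360, 360
The fifth differences are constant at 360.
Work back: 3048 − 360 = 2688;  11460 − 2688 = 8772;  25118 − 8772 = 16346;  35374 − 16346 = 19028;  33188 − 19028 = 14160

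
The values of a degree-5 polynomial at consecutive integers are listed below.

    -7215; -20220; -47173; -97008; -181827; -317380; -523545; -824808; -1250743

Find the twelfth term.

First differences: -13005, -26953, -49835, -84819, -135553, -206165, -301263, -425935
Second differences: -13948, -22882, -34984, -50734, -70612, -95098, -124672
Third differences: -8934, -12102, -15750, -19878, -24486, -29574
Fourth differences: -3168, -3648, -4128, -4608, -5088
Fifth differences: -480, -480, -480, -480
The fifth differences are constant (-480).
-5088 − 480 = -5568;  -29574 − 5568 = -35142;  -124672 − 35142 = -159814;  -425935 − 159814 = -585749;  -1250743 − 585749 = -1836492
-5568 − 480 = -6048;  -35142 − 6048 = -41190;  -159814 − 41190 = -201004;  -585749 − 201004 = -786753;  -1836492 − 786753 = -2623245
-6048 − 480 = -6528;  -41190 − 6528 = -47718;  -201004 − 47718 = -248722;  -786753 − 248722 = -1035475;  -2623245 − 1035475 = -3658720

-3658720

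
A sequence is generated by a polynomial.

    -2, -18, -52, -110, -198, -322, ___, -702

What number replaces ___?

Using the first 6 terms:
First differences: -16, -34, -58, -88, -124
Second differences: -18, -24, -30, -36
Third differences: -6, -6, -6
Constant third difference = -6.
Extend forward: -36 − 6 = -42;  -124 − 42 = -166;  -322 − 166 = -488

-488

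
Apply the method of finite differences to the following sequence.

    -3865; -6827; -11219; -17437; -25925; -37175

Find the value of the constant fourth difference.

D1: -2962, -4392, -6218, -8488, -11250
D2: -1430, -1826, -2270, -2762
D3: -396, -444, -492
D4: -48, -48

-48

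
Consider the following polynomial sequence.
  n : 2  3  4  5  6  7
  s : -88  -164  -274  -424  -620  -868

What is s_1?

Δ: -76  -110  -150  -196  -248
Δ²: -34  -40  -46  -52
Δ³: -6  -6  -6
The third differences are constant at -6.
Work back: -34 + 6 = -28;  -76 + 28 = -48;  -88 + 48 = -40

-40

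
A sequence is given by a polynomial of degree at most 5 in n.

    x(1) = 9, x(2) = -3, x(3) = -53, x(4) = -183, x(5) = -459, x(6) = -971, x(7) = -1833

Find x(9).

First differences: -12  -50  -130  -276  -512  -862
Second differences: -38  -80  -146  -236  -350
Third differences: -42  -66  -90  -114
Fourth differences: -24  -24  -24
Fourth differences constant at -24.
-114 − 24 = -138;  -350 − 138 = -488;  -862 − 488 = -1350;  -1833 − 1350 = -3183
-138 − 24 = -162;  -488 − 162 = -650;  -1350 − 650 = -2000;  -3183 − 2000 = -5183

-5183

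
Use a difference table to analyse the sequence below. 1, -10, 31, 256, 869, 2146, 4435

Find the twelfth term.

48280

D1: -11 , 41 , 225 , 613 , 1277 , 2289
D2: 52 , 184 , 388 , 664 , 1012
D3: 132 , 204 , 276 , 348
D4: 72 , 72 , 72
The fourth differences are constant (72).
348 + 72 = 420;  1012 + 420 = 1432;  2289 + 1432 = 3721;  4435 + 3721 = 8156
420 + 72 = 492;  1432 + 492 = 1924;  3721 + 1924 = 5645;  8156 + 5645 = 13801
492 + 72 = 564;  1924 + 564 = 2488;  5645 + 2488 = 8133;  13801 + 8133 = 21934
564 + 72 = 636;  2488 + 636 = 3124;  8133 + 3124 = 11257;  21934 + 11257 = 33191
636 + 72 = 708;  3124 + 708 = 3832;  11257 + 3832 = 15089;  33191 + 15089 = 48280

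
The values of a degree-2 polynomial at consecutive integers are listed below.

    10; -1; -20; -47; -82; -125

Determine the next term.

First differences: -11 , -19 , -27 , -35 , -43
Second differences: -8 , -8 , -8 , -8
The second differences are constant (-8).
-43 − 8 = -51;  -125 − 51 = -176

-176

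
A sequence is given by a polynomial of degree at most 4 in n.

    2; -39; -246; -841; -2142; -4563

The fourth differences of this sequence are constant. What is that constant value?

First differences: -41, -207, -595, -1301, -2421
Second differences: -166, -388, -706, -1120
Third differences: -222, -318, -414
Fourth differences: -96, -96

-96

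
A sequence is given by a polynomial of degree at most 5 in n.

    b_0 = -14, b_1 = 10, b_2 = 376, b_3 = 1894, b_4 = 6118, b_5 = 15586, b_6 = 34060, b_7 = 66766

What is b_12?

759406

24  366  1518  4224  9468  18474  32706
342  1152  2706  5244  9006  14232
810  1554  2538  3762  5226
744  984  1224  1464
240  240  240
The fifth differences are constant (240).
1464 + 240 = 1704;  5226 + 1704 = 6930;  14232 + 6930 = 21162;  32706 + 21162 = 53868;  66766 + 53868 = 120634
1704 + 240 = 1944;  6930 + 1944 = 8874;  21162 + 8874 = 30036;  53868 + 30036 = 83904;  120634 + 83904 = 204538
1944 + 240 = 2184;  8874 + 2184 = 11058;  30036 + 11058 = 41094;  83904 + 41094 = 124998;  204538 + 124998 = 329536
2184 + 240 = 2424;  11058 + 2424 = 13482;  41094 + 13482 = 54576;  124998 + 54576 = 179574;  329536 + 179574 = 509110
2424 + 240 = 2664;  13482 + 2664 = 16146;  54576 + 16146 = 70722;  179574 + 70722 = 250296;  509110 + 250296 = 759406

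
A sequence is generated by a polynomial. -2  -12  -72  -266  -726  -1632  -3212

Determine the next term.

Δ: -10, -60, -194, -460, -906, -1580
Δ²: -50, -134, -266, -446, -674
Δ³: -84, -132, -180, -228
Δ⁴: -48, -48, -48
Constant fourth difference = -48, so extend:
-228 − 48 = -276;  -674 − 276 = -950;  -1580 − 950 = -2530;  -3212 − 2530 = -5742

-5742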